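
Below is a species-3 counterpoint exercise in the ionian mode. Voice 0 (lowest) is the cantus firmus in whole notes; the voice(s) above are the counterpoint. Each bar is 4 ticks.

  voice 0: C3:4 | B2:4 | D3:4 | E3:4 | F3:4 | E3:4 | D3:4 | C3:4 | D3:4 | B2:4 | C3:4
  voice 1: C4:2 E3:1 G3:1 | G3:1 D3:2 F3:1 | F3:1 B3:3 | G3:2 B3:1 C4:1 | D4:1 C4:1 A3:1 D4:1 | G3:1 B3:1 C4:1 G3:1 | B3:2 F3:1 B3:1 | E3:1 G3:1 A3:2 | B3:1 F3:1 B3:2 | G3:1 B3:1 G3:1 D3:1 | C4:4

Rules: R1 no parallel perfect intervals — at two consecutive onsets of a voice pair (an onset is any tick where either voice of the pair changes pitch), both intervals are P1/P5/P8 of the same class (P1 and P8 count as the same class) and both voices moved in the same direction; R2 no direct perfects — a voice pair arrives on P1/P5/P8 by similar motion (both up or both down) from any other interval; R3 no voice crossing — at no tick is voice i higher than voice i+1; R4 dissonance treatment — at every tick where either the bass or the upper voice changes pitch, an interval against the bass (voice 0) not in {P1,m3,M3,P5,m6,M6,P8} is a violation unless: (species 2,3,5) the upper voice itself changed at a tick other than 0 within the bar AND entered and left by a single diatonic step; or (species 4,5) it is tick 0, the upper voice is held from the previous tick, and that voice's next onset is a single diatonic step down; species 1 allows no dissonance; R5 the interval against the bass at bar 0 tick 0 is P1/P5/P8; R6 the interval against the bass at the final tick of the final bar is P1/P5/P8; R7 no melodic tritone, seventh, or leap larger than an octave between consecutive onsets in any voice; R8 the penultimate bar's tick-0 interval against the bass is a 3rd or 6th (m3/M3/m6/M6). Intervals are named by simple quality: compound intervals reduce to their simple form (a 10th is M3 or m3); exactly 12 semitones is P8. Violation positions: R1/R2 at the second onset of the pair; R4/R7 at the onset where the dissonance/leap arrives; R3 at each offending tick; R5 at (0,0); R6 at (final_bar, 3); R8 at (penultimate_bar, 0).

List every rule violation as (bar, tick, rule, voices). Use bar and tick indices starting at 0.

(1, 3, R4, (0, 1))
(2, 1, R7, (1,))
(6, 2, R7, (1,))
(6, 3, R7, (1,))
(8, 1, R7, (1,))
(8, 2, R7, (1,))
(10, 0, R2, (0, 1))
(10, 0, R7, (1,))

bar 0: v0=C3 v1=C4 downbeat P8
bar 1: v0=B2 v1=G3 downbeat m6
bar 2: v0=D3 v1=F3 downbeat m3
bar 3: v0=E3 v1=G3 downbeat m3
bar 4: v0=F3 v1=D4 downbeat M6
bar 5: v0=E3 v1=G3 downbeat m3
bar 6: v0=D3 v1=B3 downbeat M6
bar 7: v0=C3 v1=E3 downbeat M3
bar 8: v0=D3 v1=B3 downbeat M6
bar 9: v0=B2 v1=G3 downbeat m6
bar 10: v0=C3 v1=C4 downbeat P8
  -> R4 @ bar 1 tick 3 v(0, 1): B2/F3 TT untreated
  -> R7 @ bar 2 tick 1 v(1,): F3->B3 leap 6st
  -> R7 @ bar 6 tick 2 v(1,): B3->F3 leap 6st
  -> R7 @ bar 6 tick 3 v(1,): F3->B3 leap 6st
  -> R7 @ bar 8 tick 1 v(1,): B3->F3 leap 6st
  -> R7 @ bar 8 tick 2 v(1,): F3->B3 leap 6st
  -> R2 @ bar 10 tick 0 v(0, 1): B2/D3 m3 -> C3/C4 P8 similar
  -> R7 @ bar 10 tick 0 v(1,): D3->C4 leap 10st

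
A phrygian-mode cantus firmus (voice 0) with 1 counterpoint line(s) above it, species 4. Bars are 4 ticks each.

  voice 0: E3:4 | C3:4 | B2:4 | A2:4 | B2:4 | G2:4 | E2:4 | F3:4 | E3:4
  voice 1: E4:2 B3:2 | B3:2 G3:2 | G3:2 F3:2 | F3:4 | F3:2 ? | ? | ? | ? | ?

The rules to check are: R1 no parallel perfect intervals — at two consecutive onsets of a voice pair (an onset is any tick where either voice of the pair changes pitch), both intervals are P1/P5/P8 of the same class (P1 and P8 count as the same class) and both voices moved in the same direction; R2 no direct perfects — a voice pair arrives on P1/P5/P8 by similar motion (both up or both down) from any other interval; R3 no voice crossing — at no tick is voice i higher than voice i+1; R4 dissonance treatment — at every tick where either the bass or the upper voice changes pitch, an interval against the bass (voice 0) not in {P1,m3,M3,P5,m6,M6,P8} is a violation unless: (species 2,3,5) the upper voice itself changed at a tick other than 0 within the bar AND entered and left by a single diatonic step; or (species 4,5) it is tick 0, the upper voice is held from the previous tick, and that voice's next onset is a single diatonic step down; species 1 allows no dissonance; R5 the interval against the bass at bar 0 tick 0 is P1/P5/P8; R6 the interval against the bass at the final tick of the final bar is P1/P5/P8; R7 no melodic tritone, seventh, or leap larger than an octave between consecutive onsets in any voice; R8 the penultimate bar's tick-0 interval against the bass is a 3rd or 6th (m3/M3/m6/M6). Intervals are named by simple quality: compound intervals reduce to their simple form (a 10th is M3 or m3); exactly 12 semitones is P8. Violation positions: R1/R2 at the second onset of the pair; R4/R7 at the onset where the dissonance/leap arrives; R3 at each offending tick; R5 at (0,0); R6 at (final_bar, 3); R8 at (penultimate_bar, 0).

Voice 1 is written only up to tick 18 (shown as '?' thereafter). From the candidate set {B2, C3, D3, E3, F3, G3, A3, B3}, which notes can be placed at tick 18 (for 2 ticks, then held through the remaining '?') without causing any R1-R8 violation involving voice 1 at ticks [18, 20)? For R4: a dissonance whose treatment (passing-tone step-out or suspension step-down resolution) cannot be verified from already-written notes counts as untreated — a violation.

B2: violates R7
C3: violates R4
D3: legal
E3: violates R4
F3: legal
G3: legal
A3: violates R4
B3: violates R7

{D3, F3, G3}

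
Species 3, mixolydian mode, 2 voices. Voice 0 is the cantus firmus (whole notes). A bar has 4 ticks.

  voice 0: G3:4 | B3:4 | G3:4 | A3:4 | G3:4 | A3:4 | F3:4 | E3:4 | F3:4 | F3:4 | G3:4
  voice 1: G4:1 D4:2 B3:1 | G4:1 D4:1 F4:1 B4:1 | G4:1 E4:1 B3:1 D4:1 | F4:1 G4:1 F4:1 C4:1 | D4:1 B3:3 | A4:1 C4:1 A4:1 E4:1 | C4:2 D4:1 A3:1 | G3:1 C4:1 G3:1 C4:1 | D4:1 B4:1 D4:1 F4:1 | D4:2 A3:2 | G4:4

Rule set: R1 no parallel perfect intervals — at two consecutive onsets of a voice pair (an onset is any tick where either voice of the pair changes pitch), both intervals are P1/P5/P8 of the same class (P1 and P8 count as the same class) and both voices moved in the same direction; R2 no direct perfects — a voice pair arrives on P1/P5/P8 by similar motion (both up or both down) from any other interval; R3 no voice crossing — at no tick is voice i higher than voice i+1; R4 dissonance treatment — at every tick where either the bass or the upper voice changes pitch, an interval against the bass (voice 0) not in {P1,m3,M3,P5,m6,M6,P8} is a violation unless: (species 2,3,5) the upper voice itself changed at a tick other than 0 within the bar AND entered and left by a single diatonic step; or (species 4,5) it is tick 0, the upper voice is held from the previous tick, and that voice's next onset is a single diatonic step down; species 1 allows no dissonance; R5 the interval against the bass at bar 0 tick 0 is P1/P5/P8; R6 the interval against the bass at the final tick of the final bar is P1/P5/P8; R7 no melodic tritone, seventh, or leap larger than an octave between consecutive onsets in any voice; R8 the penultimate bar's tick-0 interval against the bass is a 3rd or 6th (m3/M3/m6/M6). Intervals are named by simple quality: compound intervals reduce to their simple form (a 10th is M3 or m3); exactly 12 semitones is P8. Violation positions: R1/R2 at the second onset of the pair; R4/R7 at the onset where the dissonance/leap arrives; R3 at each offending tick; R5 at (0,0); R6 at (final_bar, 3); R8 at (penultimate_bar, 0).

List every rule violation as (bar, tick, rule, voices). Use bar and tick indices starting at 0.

(1, 2, R4, (0, 1))
(1, 3, R7, (1,))
(2, 0, R1, (0, 1))
(5, 0, R2, (0, 1))
(5, 0, R7, (1,))
(6, 0, R1, (0, 1))
(8, 1, R4, (0, 1))
(10, 0, R2, (0, 1))
(10, 0, R7, (1,))

bar 0: v0=G3 v1=G4 downbeat P8
bar 1: v0=B3 v1=G4 downbeat m6
bar 2: v0=G3 v1=G4 downbeat P8
bar 3: v0=A3 v1=F4 downbeat m6
bar 4: v0=G3 v1=D4 downbeat P5
bar 5: v0=A3 v1=A4 downbeat P8
bar 6: v0=F3 v1=C4 downbeat P5
bar 7: v0=E3 v1=G3 downbeat m3
bar 8: v0=F3 v1=D4 downbeat M6
bar 9: v0=F3 v1=D4 downbeat M6
bar 10: v0=G3 v1=G4 downbeat P8
  -> R4 @ bar 1 tick 2 v(0, 1): B3/F4 TT untreated
  -> R7 @ bar 1 tick 3 v(1,): F4->B4 leap 6st
  -> R1 @ bar 2 tick 0 v(0, 1): B3/B4 P8 -> G3/G4 P8 similar
  -> R2 @ bar 5 tick 0 v(0, 1): G3/B3 M3 -> A3/A4 P8 similar
  -> R7 @ bar 5 tick 0 v(1,): B3->A4 leap 10st
  -> R1 @ bar 6 tick 0 v(0, 1): A3/E4 P5 -> F3/C4 P5 similar
  -> R4 @ bar 8 tick 1 v(0, 1): F3/B4 TT untreated
  -> R2 @ bar 10 tick 0 v(0, 1): F3/A3 M3 -> G3/G4 P8 similar
  -> R7 @ bar 10 tick 0 v(1,): A3->G4 leap 10st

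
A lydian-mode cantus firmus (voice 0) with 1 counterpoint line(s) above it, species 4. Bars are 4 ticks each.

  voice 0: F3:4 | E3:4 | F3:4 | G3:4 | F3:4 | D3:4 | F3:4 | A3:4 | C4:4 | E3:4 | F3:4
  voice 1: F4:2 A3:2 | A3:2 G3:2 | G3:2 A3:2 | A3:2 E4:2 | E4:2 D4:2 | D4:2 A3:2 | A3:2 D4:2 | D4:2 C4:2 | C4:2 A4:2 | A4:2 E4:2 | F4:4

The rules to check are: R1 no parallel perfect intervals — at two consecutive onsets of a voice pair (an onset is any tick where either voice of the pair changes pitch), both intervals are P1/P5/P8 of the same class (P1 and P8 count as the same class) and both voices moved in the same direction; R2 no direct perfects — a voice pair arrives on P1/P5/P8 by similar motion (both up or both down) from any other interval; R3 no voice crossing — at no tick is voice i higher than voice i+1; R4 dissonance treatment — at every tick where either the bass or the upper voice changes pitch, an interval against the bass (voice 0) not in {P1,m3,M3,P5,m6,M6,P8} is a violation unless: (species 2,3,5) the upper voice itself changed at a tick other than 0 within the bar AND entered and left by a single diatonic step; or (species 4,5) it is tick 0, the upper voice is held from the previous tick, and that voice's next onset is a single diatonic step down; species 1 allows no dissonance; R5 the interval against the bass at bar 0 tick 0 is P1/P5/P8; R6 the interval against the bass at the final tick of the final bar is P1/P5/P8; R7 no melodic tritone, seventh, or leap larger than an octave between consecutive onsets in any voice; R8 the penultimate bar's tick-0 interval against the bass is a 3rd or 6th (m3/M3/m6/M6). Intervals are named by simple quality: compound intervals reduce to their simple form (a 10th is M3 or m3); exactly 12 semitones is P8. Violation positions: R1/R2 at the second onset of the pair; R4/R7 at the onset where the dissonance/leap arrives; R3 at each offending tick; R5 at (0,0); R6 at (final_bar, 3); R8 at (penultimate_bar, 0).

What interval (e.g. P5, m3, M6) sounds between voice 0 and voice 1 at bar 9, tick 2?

P8

voice 0=E3 voice 1=E4 -> P8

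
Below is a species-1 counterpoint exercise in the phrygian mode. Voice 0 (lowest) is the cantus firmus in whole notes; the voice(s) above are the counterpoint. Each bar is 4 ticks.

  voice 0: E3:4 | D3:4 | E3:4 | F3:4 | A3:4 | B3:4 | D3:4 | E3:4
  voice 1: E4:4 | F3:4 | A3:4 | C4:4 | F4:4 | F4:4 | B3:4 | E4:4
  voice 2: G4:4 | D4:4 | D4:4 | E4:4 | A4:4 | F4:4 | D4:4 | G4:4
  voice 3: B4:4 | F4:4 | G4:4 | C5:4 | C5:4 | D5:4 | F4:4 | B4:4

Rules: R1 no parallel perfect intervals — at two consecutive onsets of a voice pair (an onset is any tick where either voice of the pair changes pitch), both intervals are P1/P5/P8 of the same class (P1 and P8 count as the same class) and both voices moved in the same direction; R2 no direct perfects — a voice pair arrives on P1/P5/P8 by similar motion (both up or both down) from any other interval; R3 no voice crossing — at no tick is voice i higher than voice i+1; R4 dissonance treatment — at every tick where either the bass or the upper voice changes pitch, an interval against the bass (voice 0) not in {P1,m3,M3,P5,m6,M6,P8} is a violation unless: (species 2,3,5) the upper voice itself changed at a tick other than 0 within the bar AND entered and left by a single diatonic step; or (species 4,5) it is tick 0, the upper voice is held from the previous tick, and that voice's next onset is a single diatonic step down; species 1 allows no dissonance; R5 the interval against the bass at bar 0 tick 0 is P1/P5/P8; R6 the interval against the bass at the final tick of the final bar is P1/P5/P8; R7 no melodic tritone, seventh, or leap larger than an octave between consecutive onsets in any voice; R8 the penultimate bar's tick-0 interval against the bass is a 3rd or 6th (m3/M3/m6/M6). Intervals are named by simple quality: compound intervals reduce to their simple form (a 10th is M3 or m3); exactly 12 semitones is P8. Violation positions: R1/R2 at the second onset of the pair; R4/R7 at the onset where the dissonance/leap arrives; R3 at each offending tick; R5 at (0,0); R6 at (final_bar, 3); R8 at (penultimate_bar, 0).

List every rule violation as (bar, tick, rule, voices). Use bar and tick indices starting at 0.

bar 0: v0=E3 v1=E4 v2=G4 v3=B4 downbeat P5
bar 1: v0=D3 v1=F3 v2=D4 v3=F4 downbeat m3
bar 2: v0=E3 v1=A3 v2=D4 v3=G4 downbeat m3
bar 3: v0=F3 v1=C4 v2=E4 v3=C5 downbeat P5
bar 4: v0=A3 v1=F4 v2=A4 v3=C5 downbeat m3
bar 5: v0=B3 v1=F4 v2=F4 v3=D5 downbeat m3
bar 6: v0=D3 v1=B3 v2=D4 v3=F4 downbeat m3
bar 7: v0=E3 v1=E4 v2=G4 v3=B4 downbeat P5
  -> R5 @ bar 0 tick 0 v(0, 2): opens on m3
  -> R2 @ bar 1 tick 0 v(0, 2): E3/G4 m3 -> D3/D4 P8 similar
  -> R2 @ bar 1 tick 0 v(1, 3): E4/B4 P5 -> F3/F4 P8 similar
  -> R7 @ bar 1 tick 0 v(1,): E4->F3 leap 11st
  -> R7 @ bar 1 tick 0 v(3,): B4->F4 leap 6st
  -> R4 @ bar 2 tick 0 v(0, 1): E3/A3 P4 untreated
  -> R4 @ bar 2 tick 0 v(0, 2): E3/D4 m7 untreated
  -> R2 @ bar 3 tick 0 v(0, 1): E3/A3 P4 -> F3/C4 P5 similar
  -> R2 @ bar 3 tick 0 v(0, 3): E3/G4 m3 -> F3/C5 P5 similar
  -> R2 @ bar 3 tick 0 v(1, 3): A3/G4 m7 -> C4/C5 P8 similar
  -> R4 @ bar 3 tick 0 v(0, 2): F3/E4 M7 untreated
  -> R2 @ bar 4 tick 0 v(0, 2): F3/E4 M7 -> A3/A4 P8 similar
  -> R4 @ bar 5 tick 0 v(0, 1): B3/F4 TT untreated
  -> R4 @ bar 5 tick 0 v(0, 2): B3/F4 TT untreated
  -> R2 @ bar 6 tick 0 v(0, 2): B3/F4 TT -> D3/D4 P8 similar
  -> R7 @ bar 6 tick 0 v(1,): F4->B3 leap 6st
  -> R8 @ bar 6 tick 0 v(0, 2): penult P8 not 3rd/6th
  -> R2 @ bar 7 tick 0 v(0, 1): D3/B3 M6 -> E3/E4 P8 similar
  -> R2 @ bar 7 tick 0 v(0, 3): D3/F4 m3 -> E3/B4 P5 similar
  -> R2 @ bar 7 tick 0 v(1, 3): B3/F4 TT -> E4/B4 P5 similar
  -> R7 @ bar 7 tick 0 v(3,): F4->B4 leap 6st
  -> R6 @ bar 7 tick 3 v(0, 2): closes on m3

(0, 0, R5, (0, 2))
(1, 0, R2, (0, 2))
(1, 0, R2, (1, 3))
(1, 0, R7, (1,))
(1, 0, R7, (3,))
(2, 0, R4, (0, 1))
(2, 0, R4, (0, 2))
(3, 0, R2, (0, 1))
(3, 0, R2, (0, 3))
(3, 0, R2, (1, 3))
(3, 0, R4, (0, 2))
(4, 0, R2, (0, 2))
(5, 0, R4, (0, 1))
(5, 0, R4, (0, 2))
(6, 0, R2, (0, 2))
(6, 0, R7, (1,))
(6, 0, R8, (0, 2))
(7, 0, R2, (0, 1))
(7, 0, R2, (0, 3))
(7, 0, R2, (1, 3))
(7, 0, R7, (3,))
(7, 3, R6, (0, 2))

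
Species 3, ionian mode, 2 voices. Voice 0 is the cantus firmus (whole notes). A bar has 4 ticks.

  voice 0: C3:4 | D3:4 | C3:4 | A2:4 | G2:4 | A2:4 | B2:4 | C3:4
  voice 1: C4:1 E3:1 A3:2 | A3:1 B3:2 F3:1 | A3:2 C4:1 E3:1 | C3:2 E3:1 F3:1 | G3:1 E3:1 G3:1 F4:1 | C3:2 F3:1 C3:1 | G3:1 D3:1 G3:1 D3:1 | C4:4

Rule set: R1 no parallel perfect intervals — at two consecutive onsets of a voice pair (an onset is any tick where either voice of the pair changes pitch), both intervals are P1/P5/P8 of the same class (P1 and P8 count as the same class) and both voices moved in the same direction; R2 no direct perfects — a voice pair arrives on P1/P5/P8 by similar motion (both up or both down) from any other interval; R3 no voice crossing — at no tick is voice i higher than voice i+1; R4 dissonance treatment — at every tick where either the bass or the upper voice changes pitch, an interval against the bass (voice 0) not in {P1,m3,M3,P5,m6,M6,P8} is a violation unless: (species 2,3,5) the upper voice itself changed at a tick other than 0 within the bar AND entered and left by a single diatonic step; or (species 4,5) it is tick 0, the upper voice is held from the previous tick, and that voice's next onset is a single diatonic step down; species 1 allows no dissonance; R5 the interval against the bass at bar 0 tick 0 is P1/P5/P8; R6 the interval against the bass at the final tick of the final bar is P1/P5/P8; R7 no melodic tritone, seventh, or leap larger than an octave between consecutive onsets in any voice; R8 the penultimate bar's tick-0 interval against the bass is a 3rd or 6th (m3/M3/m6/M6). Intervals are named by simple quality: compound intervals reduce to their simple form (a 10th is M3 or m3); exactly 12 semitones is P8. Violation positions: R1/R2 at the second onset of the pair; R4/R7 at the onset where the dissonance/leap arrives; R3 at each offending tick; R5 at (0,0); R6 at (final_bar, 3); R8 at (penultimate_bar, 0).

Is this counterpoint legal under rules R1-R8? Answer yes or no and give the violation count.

bar 0: v0=C3 v1=C4 (P8)
bar 1: v0=D3 v1=A3 (P5)
bar 2: v0=C3 v1=A3 (M6)
bar 3: v0=A2 v1=C3 (m3)
bar 4: v0=G2 v1=G3 (P8)
bar 5: v0=A2 v1=C3 (m3)
bar 6: v0=B2 v1=G3 (m6)
bar 7: v0=C3 v1=C4 (P8)
  R7 @ bar1.3: B3->F3 leap 6st
  R4 @ bar4.3: G2/F4 m7 untreated
  R7 @ bar4.3: G3->F4 leap 10st
  R7 @ bar5.0: F4->C3 leap 17st
  R2 @ bar7.0: B2/D3 m3 -> C3/C4 P8 similar
  R7 @ bar7.0: D3->C4 leap 10st

No (6 violations)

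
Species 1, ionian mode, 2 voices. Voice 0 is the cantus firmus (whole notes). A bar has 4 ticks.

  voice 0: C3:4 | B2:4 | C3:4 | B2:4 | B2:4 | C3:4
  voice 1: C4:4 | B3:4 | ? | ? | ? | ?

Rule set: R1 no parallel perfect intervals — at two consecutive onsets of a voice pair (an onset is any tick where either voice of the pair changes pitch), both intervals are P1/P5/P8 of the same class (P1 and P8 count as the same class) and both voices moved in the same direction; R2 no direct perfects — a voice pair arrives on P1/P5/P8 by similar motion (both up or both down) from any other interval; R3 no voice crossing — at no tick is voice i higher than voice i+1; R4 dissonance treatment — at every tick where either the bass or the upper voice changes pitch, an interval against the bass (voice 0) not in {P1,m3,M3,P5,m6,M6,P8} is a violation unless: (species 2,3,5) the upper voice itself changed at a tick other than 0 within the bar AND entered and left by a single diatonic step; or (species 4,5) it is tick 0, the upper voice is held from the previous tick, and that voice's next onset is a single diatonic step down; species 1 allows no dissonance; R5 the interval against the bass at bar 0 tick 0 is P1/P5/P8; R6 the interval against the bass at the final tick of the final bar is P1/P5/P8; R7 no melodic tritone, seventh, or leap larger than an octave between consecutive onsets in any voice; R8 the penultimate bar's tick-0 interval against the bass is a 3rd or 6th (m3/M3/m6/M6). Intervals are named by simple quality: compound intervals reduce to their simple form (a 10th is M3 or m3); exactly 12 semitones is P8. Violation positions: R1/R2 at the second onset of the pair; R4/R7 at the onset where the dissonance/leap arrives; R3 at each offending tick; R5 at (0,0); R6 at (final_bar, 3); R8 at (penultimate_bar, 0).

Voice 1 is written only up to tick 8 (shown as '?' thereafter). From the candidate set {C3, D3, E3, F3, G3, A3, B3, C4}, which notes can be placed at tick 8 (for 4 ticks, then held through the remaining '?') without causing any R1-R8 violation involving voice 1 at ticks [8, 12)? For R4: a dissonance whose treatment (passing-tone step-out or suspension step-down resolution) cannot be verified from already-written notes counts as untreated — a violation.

C3: violates R7
D3: violates R4
E3: legal
F3: violates R4,R7
G3: legal
A3: legal
B3: violates R4
C4: violates R1

{A3, E3, G3}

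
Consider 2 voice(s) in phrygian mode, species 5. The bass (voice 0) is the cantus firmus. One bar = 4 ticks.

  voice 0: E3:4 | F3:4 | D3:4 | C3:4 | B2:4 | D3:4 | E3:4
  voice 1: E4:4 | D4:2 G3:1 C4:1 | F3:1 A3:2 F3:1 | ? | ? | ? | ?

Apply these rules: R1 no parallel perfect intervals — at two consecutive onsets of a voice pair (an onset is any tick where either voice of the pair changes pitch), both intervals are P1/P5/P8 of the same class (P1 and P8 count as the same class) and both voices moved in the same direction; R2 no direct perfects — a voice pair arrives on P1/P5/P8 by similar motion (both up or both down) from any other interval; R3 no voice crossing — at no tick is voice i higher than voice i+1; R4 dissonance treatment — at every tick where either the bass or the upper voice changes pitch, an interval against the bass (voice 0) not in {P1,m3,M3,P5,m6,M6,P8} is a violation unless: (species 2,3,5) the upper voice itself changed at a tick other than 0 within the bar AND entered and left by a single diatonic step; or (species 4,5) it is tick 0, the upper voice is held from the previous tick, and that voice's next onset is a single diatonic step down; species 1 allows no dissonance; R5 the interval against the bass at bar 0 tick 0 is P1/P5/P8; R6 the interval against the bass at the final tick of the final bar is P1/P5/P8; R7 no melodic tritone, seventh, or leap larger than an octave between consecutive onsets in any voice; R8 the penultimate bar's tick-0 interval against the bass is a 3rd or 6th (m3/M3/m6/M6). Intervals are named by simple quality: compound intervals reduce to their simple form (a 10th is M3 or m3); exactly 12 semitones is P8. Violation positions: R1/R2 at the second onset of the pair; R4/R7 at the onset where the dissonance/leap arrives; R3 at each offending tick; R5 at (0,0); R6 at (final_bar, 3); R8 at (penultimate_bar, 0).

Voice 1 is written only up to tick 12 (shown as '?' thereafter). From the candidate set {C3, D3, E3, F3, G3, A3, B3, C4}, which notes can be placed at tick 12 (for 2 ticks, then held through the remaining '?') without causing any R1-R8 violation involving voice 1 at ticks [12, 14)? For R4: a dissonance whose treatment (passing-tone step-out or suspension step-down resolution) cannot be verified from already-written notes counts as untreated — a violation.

{A3, C4, E3, G3}

C3: violates R2
D3: violates R4
E3: legal
F3: violates R4
G3: legal
A3: legal
B3: violates R4,R7
C4: legal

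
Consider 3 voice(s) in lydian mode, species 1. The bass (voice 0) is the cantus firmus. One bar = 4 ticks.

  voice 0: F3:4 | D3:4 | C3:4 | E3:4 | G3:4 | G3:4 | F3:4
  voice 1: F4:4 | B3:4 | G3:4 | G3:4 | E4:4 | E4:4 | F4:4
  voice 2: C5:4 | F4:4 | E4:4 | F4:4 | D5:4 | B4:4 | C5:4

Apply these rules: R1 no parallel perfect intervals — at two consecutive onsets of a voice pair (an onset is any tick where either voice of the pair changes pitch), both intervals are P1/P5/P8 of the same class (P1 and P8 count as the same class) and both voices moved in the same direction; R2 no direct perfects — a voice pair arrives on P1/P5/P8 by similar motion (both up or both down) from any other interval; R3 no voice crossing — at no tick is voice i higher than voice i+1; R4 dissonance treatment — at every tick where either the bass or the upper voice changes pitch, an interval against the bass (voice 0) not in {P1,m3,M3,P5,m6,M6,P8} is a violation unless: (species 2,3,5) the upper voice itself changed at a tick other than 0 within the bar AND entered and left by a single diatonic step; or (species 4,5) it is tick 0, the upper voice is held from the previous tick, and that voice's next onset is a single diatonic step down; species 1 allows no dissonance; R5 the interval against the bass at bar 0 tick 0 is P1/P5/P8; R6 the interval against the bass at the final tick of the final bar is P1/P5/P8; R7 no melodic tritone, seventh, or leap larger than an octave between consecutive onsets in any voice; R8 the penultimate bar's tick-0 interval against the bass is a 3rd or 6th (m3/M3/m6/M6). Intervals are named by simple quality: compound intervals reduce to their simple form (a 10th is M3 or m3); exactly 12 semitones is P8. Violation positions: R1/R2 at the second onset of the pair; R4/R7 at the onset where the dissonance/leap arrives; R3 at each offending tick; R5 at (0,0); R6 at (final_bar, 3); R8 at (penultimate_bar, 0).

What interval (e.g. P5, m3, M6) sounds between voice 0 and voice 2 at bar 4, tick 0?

voice 0=G3 voice 2=D5 -> P5

P5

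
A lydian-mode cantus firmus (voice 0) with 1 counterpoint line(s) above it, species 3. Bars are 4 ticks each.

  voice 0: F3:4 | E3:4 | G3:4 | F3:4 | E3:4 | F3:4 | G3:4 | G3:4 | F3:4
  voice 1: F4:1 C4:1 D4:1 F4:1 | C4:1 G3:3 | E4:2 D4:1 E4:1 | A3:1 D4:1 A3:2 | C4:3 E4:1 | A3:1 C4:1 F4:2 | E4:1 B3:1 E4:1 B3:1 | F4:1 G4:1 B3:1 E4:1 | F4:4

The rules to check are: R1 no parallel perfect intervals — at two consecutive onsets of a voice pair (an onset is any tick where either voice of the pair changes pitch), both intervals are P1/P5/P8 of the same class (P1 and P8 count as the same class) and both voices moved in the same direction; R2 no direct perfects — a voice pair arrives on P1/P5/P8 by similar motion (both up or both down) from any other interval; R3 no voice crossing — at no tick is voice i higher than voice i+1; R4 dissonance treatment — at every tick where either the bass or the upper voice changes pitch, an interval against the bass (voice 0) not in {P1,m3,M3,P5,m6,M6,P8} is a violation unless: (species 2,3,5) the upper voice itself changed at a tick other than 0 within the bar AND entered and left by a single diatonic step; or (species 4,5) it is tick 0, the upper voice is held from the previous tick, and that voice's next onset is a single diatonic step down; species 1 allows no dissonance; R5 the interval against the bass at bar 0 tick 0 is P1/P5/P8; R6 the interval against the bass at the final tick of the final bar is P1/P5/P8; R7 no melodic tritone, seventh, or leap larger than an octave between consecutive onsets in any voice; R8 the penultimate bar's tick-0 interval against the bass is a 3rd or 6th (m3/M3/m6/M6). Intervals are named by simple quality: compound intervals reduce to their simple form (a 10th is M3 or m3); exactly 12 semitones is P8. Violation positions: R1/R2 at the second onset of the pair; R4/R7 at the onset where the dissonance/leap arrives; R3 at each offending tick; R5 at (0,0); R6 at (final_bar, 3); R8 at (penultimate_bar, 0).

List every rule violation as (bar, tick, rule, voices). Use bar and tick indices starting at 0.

bar 0: v0=F3 v1=F4 downbeat P8
bar 1: v0=E3 v1=C4 downbeat m6
bar 2: v0=G3 v1=E4 downbeat M6
bar 3: v0=F3 v1=A3 downbeat M3
bar 4: v0=E3 v1=C4 downbeat m6
bar 5: v0=F3 v1=A3 downbeat M3
bar 6: v0=G3 v1=E4 downbeat M6
bar 7: v0=G3 v1=F4 downbeat m7
bar 8: v0=F3 v1=F4 downbeat P8
  -> R4 @ bar 7 tick 0 v(0, 1): G3/F4 m7 untreated
  -> R7 @ bar 7 tick 0 v(1,): B3->F4 leap 6st
  -> R8 @ bar 7 tick 0 v(0, 1): penult m7 not 3rd/6th

(7, 0, R4, (0, 1))
(7, 0, R7, (1,))
(7, 0, R8, (0, 1))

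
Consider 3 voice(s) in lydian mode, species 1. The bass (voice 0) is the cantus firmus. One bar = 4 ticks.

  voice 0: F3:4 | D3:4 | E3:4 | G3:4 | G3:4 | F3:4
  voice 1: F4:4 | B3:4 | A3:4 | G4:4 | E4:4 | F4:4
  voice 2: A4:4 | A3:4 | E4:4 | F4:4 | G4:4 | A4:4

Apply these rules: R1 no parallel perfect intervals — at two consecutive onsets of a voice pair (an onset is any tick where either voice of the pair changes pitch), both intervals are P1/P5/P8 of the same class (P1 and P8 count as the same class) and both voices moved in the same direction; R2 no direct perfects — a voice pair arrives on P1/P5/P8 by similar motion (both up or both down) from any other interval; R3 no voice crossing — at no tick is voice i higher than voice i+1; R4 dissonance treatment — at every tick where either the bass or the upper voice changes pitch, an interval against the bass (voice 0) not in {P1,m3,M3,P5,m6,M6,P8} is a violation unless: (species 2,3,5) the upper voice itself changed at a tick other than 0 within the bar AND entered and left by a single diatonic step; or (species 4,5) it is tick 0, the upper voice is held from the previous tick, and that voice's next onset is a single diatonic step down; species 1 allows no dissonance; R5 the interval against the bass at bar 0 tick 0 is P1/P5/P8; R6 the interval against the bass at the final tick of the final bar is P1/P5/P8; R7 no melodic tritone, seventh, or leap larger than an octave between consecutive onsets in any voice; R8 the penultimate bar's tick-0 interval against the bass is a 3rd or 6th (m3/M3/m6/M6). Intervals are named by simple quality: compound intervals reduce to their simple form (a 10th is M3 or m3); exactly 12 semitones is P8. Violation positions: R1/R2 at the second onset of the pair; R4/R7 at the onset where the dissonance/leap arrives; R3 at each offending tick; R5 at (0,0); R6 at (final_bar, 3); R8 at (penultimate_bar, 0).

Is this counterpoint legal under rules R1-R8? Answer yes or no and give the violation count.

No (18 violations)

bar 0: v0=F3 v1=F4 v2=A4 (M3)
bar 1: v0=D3 v1=B3 v2=A3 (P5)
bar 2: v0=E3 v1=A3 v2=E4 (P8)
bar 3: v0=G3 v1=G4 v2=F4 (m7)
bar 4: v0=G3 v1=E4 v2=G4 (P8)
bar 5: v0=F3 v1=F4 v2=A4 (M3)
  R5 @ bar0.0: opens on M3
  R2 @ bar1.0: F3/A4 M3 -> D3/A3 P5 similar
  R3 @ bar1.0: B3 above A3
  R7 @ bar1.0: F4->B3 leap 6st
  R3 @ bar1.1: B3 above A3
  R3 @ bar1.2: B3 above A3
  R3 @ bar1.3: B3 above A3
  R2 @ bar2.0: D3/A3 P5 -> E3/E4 P8 similar
  R4 @ bar2.0: E3/A3 P4 untreated
  R2 @ bar3.0: E3/A3 P4 -> G3/G4 P8 similar
  R3 @ bar3.0: G4 above F4
  R4 @ bar3.0: G3/F4 m7 untreated
  R7 @ bar3.0: A3->G4 leap 10st
  R3 @ bar3.1: G4 above F4
  R3 @ bar3.2: G4 above F4
  R3 @ bar3.3: G4 above F4
  R8 @ bar4.0: penult P8 not 3rd/6th
  R6 @ bar5.3: closes on M3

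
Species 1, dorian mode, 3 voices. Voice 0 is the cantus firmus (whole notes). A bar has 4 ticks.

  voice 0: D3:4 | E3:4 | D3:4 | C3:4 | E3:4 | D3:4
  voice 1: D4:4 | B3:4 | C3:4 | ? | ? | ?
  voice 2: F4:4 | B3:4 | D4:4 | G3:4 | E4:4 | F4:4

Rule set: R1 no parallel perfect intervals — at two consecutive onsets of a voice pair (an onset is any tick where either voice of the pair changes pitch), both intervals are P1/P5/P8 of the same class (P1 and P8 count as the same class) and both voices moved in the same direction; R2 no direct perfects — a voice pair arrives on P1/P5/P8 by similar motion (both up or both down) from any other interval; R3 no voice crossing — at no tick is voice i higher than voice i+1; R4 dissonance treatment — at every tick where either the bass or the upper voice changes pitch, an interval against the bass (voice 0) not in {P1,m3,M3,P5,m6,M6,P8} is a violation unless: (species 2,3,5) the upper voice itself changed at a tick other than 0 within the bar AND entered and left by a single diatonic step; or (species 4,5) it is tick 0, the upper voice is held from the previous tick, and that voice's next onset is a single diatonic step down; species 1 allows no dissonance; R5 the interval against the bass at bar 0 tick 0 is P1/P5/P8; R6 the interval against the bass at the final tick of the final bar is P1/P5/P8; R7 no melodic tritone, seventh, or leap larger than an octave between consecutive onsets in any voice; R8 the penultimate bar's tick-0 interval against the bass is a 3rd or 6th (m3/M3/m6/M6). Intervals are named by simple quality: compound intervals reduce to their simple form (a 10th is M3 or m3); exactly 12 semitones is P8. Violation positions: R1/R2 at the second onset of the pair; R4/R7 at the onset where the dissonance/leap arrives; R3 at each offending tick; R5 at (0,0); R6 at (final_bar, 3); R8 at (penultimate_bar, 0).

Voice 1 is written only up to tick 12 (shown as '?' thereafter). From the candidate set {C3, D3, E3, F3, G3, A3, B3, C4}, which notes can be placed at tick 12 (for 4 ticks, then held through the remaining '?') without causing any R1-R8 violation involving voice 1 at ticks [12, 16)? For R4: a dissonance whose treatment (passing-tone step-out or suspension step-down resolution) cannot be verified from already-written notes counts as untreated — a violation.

{C3, E3, G3}

C3: legal
D3: violates R4
E3: legal
F3: violates R4
G3: legal
A3: violates R3
B3: violates R3,R4,R7
C4: violates R3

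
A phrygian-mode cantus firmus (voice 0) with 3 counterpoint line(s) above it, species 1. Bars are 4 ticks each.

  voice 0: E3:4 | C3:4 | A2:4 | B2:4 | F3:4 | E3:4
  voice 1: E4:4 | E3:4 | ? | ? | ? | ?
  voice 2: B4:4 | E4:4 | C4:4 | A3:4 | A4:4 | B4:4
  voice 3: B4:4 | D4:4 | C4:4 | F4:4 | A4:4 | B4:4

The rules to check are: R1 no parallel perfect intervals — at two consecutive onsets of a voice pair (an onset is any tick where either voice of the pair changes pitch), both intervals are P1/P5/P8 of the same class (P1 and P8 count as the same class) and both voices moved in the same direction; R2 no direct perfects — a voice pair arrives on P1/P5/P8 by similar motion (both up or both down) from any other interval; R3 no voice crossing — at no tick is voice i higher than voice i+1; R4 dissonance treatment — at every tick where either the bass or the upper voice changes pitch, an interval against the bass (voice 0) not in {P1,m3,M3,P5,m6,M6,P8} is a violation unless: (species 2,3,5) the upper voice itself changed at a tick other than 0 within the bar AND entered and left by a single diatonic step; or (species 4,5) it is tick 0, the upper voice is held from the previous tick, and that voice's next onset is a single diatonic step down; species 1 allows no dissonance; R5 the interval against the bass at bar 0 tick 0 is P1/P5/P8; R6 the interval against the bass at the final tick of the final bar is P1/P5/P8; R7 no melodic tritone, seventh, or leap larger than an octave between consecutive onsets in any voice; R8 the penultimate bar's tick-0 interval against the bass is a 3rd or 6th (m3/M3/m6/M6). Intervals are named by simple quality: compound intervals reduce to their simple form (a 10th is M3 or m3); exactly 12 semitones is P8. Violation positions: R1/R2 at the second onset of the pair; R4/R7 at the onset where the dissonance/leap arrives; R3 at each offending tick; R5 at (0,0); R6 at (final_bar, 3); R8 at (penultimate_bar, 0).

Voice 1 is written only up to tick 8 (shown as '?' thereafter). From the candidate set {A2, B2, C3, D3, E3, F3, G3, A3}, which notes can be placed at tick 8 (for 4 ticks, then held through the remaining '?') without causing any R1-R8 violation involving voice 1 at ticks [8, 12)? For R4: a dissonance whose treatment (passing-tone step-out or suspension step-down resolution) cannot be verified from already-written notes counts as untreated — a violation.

A2: violates R2
B2: violates R4
C3: violates R1,R2
D3: violates R4
E3: legal
F3: legal
G3: violates R4
A3: legal

{A3, E3, F3}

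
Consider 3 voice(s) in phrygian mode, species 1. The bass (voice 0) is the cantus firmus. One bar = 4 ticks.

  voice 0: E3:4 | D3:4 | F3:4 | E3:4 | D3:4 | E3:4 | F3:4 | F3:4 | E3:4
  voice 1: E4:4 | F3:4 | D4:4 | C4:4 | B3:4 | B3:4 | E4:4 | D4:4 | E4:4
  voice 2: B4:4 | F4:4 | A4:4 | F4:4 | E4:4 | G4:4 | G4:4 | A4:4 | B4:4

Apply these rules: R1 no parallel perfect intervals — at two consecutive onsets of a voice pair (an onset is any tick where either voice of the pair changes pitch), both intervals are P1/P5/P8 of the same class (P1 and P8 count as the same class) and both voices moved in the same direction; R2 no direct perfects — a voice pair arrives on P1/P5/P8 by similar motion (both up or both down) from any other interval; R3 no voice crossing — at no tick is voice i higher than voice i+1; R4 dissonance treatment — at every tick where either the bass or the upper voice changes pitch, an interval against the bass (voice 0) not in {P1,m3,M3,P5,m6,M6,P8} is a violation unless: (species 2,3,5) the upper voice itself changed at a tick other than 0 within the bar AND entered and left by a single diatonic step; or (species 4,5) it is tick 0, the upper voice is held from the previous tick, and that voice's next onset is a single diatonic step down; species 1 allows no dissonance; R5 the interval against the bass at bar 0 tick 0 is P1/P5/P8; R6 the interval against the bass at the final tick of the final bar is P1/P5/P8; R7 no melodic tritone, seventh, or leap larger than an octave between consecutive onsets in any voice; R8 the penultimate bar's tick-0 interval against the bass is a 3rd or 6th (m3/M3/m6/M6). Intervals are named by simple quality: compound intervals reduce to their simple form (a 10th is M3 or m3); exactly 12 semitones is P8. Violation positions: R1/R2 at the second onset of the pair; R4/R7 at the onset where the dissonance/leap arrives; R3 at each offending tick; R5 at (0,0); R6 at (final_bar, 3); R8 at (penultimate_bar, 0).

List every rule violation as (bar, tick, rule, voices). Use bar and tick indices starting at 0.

(1, 0, R2, (1, 2))
(1, 0, R7, (1,))
(1, 0, R7, (2,))
(2, 0, R2, (1, 2))
(3, 0, R4, (0, 2))
(4, 0, R4, (0, 2))
(6, 0, R4, (0, 1))
(6, 0, R4, (0, 2))
(8, 0, R1, (1, 2))

bar 0: v0=E3 v1=E4 v2=B4 downbeat P5
bar 1: v0=D3 v1=F3 v2=F4 downbeat m3
bar 2: v0=F3 v1=D4 v2=A4 downbeat M3
bar 3: v0=E3 v1=C4 v2=F4 downbeat m2
bar 4: v0=D3 v1=B3 v2=E4 downbeat M2
bar 5: v0=E3 v1=B3 v2=G4 downbeat m3
bar 6: v0=F3 v1=E4 v2=G4 downbeat M2
bar 7: v0=F3 v1=D4 v2=A4 downbeat M3
bar 8: v0=E3 v1=E4 v2=B4 downbeat P5
  -> R2 @ bar 1 tick 0 v(1, 2): E4/B4 P5 -> F3/F4 P8 similar
  -> R7 @ bar 1 tick 0 v(1,): E4->F3 leap 11st
  -> R7 @ bar 1 tick 0 v(2,): B4->F4 leap 6st
  -> R2 @ bar 2 tick 0 v(1, 2): F3/F4 P8 -> D4/A4 P5 similar
  -> R4 @ bar 3 tick 0 v(0, 2): E3/F4 m2 untreated
  -> R4 @ bar 4 tick 0 v(0, 2): D3/E4 M2 untreated
  -> R4 @ bar 6 tick 0 v(0, 1): F3/E4 M7 untreated
  -> R4 @ bar 6 tick 0 v(0, 2): F3/G4 M2 untreated
  -> R1 @ bar 8 tick 0 v(1, 2): D4/A4 P5 -> E4/B4 P5 similar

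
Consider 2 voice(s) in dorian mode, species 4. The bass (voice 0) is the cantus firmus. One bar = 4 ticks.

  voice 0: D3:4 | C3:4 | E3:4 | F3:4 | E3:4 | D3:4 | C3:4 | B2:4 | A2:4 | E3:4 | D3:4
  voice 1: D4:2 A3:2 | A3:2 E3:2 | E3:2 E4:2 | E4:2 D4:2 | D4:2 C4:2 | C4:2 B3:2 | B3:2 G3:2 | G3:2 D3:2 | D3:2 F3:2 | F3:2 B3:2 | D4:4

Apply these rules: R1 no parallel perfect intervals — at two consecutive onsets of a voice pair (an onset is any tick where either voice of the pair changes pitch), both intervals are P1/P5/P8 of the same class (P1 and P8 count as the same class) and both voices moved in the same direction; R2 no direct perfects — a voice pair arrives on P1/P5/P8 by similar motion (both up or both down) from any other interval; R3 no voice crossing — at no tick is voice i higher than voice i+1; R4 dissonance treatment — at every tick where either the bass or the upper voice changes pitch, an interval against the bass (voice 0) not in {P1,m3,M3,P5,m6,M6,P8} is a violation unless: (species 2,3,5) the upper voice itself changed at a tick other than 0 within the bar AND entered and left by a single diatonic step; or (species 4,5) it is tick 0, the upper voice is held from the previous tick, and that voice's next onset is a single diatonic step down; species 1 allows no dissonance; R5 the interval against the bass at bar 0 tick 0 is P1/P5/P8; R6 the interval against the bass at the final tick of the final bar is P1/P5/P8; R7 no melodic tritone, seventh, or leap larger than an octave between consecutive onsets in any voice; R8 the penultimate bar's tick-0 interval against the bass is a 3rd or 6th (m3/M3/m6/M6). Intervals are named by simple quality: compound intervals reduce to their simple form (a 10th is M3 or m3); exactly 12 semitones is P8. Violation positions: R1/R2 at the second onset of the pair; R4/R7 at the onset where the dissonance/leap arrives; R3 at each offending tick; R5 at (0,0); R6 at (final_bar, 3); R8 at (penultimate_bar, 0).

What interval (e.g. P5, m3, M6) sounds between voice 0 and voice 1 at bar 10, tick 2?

P8

voice 0=D3 voice 1=D4 -> P8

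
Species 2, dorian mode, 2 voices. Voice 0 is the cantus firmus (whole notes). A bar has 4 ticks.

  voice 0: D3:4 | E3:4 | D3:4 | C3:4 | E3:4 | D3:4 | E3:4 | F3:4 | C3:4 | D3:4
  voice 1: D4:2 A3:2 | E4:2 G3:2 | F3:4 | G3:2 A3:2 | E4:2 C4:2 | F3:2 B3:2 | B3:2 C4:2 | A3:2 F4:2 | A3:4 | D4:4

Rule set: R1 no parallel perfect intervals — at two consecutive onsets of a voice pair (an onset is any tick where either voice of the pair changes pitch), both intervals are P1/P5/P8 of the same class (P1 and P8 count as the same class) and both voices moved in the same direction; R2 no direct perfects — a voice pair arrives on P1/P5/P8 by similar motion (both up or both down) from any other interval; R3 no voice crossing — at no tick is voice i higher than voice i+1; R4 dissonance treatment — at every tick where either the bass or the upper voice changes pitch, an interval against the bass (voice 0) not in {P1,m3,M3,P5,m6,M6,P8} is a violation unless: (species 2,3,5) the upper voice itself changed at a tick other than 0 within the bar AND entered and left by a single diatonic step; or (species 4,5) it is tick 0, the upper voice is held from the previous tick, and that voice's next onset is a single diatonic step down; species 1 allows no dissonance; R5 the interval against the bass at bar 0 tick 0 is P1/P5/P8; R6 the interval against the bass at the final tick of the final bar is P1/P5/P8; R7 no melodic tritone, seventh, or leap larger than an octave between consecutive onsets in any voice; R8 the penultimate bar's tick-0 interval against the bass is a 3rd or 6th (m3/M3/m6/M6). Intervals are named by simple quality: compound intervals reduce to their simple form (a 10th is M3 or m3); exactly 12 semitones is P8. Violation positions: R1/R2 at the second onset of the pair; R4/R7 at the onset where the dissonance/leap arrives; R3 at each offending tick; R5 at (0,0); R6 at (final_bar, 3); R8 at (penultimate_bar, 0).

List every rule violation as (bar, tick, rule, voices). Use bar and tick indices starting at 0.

bar 0: v0=D3 v1=D4 downbeat P8
bar 1: v0=E3 v1=E4 downbeat P8
bar 2: v0=D3 v1=F3 downbeat m3
bar 3: v0=C3 v1=G3 downbeat P5
bar 4: v0=E3 v1=E4 downbeat P8
bar 5: v0=D3 v1=F3 downbeat m3
bar 6: v0=E3 v1=B3 downbeat P5
bar 7: v0=F3 v1=A3 downbeat M3
bar 8: v0=C3 v1=A3 downbeat M6
bar 9: v0=D3 v1=D4 downbeat P8
  -> R2 @ bar 1 tick 0 v(0, 1): D3/A3 P5 -> E3/E4 P8 similar
  -> R2 @ bar 4 tick 0 v(0, 1): C3/A3 M6 -> E3/E4 P8 similar
  -> R7 @ bar 5 tick 2 v(1,): F3->B3 leap 6st
  -> R2 @ bar 9 tick 0 v(0, 1): C3/A3 M6 -> D3/D4 P8 similar

(1, 0, R2, (0, 1))
(4, 0, R2, (0, 1))
(5, 2, R7, (1,))
(9, 0, R2, (0, 1))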